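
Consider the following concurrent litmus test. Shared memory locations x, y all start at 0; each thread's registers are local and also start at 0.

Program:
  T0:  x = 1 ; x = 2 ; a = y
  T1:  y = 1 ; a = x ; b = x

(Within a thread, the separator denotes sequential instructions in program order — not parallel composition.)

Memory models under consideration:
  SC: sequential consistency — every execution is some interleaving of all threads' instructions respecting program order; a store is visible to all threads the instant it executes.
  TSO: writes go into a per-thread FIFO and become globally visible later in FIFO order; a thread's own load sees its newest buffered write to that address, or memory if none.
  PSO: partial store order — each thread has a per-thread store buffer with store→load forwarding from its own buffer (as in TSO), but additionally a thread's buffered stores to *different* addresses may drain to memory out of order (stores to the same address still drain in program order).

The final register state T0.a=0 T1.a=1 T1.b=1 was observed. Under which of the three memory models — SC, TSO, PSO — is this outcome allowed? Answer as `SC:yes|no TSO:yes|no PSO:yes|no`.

outcome vector order: (T0.a,T1.a,T1.b)
SC (7): <0 2 2> <1 0 0> <1 0 1> <1 0 2> <1 1 1> <1 1 2> <1 2 2>
TSO (12): <0 0 0> <0 0 1> <0 0 2> <0 1 1> <0 1 2> <0 2 2> <1 0 0> <1 0 1> <1 0 2> <1 1 1> <1 1 2> <1 2 2>
PSO (12): <0 0 0> <0 0 1> <0 0 2> <0 1 1> <0 1 2> <0 2 2> <1 0 0> <1 0 1> <1 0 2> <1 1 1> <1 1 2> <1 2 2>
target <0 1 1> ∈ {TSO,PSO}

SC:no TSO:yes PSO:yes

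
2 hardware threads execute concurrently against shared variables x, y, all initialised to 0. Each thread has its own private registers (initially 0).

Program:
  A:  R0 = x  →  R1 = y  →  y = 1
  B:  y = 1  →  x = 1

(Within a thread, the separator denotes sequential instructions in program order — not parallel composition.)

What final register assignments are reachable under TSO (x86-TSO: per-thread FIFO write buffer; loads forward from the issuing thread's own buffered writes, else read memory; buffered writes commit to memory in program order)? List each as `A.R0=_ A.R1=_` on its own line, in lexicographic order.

A.R0=0 A.R1=0
A.R0=0 A.R1=1
A.R0=1 A.R1=1

outcome vector order: (A.R0,A.R1)
|TSO outcomes| = 3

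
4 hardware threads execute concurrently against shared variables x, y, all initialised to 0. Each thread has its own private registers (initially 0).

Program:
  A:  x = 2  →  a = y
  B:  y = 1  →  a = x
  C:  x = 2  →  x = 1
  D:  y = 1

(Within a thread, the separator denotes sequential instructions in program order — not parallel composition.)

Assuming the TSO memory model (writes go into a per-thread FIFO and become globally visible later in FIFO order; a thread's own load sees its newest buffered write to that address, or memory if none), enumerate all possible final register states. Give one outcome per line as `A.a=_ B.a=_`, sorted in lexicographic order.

A.a=0 B.a=0
A.a=0 B.a=1
A.a=0 B.a=2
A.a=1 B.a=0
A.a=1 B.a=1
A.a=1 B.a=2

outcome vector order: (A.a,B.a)
|TSO outcomes| = 6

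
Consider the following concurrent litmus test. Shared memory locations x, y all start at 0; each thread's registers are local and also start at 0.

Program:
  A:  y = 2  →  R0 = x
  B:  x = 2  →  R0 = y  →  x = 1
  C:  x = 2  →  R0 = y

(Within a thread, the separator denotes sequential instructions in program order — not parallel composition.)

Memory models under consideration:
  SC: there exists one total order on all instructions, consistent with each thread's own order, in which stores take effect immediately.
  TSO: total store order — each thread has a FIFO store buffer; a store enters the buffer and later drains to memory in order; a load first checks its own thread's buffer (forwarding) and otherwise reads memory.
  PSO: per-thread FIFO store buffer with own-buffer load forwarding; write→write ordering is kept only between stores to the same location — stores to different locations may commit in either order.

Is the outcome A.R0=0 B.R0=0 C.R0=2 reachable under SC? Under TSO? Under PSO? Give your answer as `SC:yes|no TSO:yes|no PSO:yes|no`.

SC:no TSO:yes PSO:yes

outcome vector order: (A.R0,B.R0,C.R0)
[SC] allowed = {0/2/2 1/0/0 1/0/2 1/2/0 1/2/2 2/0/0 2/0/2 2/2/0 2/2/2}
[TSO] allowed = {0/0/0 0/0/2 0/2/0 0/2/2 1/0/0 1/0/2 1/2/0 1/2/2 2/0/0 2/0/2 2/2/0 2/2/2}
[PSO] allowed = {0/0/0 0/0/2 0/2/0 0/2/2 1/0/0 1/0/2 1/2/0 1/2/2 2/0/0 2/0/2 2/2/0 2/2/2}
target 0/0/2 ∈ {TSO,PSO}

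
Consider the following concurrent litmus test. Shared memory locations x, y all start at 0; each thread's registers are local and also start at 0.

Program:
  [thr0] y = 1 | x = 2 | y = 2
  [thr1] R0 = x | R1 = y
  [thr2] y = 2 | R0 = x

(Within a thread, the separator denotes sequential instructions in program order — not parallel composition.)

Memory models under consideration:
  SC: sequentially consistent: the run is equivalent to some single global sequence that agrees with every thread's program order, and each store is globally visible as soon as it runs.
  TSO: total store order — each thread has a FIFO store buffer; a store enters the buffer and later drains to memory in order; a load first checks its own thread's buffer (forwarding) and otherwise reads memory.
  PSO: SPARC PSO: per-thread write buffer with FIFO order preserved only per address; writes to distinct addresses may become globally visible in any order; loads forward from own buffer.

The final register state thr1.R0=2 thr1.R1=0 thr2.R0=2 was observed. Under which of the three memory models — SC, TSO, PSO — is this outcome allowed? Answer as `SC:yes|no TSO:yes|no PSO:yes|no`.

SC:no TSO:no PSO:yes

outcome vector order: (thr1.R0,thr1.R1,thr2.R0)
SC (10): <0 0 0>, <0 0 2>, <0 1 0>, <0 1 2>, <0 2 0>, <0 2 2>, <2 1 0>, <2 1 2>, <2 2 0>, <2 2 2>
TSO (10): <0 0 0>, <0 0 2>, <0 1 0>, <0 1 2>, <0 2 0>, <0 2 2>, <2 1 0>, <2 1 2>, <2 2 0>, <2 2 2>
PSO (12): <0 0 0>, <0 0 2>, <0 1 0>, <0 1 2>, <0 2 0>, <0 2 2>, <2 0 0>, <2 0 2>, <2 1 0>, <2 1 2>, <2 2 0>, <2 2 2>
target <2 0 2> ∈ {PSO}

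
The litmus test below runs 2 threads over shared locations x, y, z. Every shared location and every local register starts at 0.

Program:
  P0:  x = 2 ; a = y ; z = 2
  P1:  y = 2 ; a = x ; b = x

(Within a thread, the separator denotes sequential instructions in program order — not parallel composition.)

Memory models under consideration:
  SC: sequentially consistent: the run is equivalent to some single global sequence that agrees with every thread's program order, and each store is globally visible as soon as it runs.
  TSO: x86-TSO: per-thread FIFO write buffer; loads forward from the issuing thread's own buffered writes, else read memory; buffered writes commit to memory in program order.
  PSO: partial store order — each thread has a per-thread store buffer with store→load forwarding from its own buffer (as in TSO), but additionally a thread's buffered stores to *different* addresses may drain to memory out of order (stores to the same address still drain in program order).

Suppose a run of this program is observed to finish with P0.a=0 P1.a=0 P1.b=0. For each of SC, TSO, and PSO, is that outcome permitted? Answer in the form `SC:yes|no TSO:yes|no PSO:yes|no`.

SC:no TSO:yes PSO:yes

outcome vector order: (P0.a,P1.a,P1.b)
[SC] allowed = {0/2/2; 2/0/0; 2/0/2; 2/2/2}
[TSO] allowed = {0/0/0; 0/0/2; 0/2/2; 2/0/0; 2/0/2; 2/2/2}
[PSO] allowed = {0/0/0; 0/0/2; 0/2/2; 2/0/0; 2/0/2; 2/2/2}
target 0/0/0 ∈ {TSO,PSO}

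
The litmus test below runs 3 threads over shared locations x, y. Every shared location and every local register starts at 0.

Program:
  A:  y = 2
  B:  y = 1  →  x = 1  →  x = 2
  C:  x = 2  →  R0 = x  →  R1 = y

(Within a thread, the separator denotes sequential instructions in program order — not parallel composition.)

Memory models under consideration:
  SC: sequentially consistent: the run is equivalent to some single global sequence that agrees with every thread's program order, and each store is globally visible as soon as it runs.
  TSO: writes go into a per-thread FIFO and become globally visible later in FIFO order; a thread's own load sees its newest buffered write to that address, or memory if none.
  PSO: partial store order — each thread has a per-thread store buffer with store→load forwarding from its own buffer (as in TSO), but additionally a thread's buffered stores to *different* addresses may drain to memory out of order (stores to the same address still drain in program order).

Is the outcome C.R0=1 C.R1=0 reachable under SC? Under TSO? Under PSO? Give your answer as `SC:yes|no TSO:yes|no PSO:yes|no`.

outcome vector order: (C.R0,C.R1)
SC: 5 outcomes — {<1 1>; <1 2>; <2 0>; <2 1>; <2 2>}
TSO: 5 outcomes — {<1 1>; <1 2>; <2 0>; <2 1>; <2 2>}
PSO: 6 outcomes — {<1 0>; <1 1>; <1 2>; <2 0>; <2 1>; <2 2>}
target <1 0> ∈ {PSO}

SC:no TSO:no PSO:yes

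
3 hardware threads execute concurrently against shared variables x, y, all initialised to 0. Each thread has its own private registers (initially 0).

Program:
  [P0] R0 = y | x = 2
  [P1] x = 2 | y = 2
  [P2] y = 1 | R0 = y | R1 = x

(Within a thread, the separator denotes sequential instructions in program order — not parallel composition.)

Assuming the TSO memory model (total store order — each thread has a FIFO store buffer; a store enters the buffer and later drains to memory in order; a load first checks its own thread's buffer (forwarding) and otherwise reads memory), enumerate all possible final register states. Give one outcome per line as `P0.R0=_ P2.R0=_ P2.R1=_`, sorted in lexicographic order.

outcome vector order: (P0.R0,P2.R0,P2.R1)
|TSO outcomes| = 9

P0.R0=0 P2.R0=1 P2.R1=0
P0.R0=0 P2.R0=1 P2.R1=2
P0.R0=0 P2.R0=2 P2.R1=2
P0.R0=1 P2.R0=1 P2.R1=0
P0.R0=1 P2.R0=1 P2.R1=2
P0.R0=1 P2.R0=2 P2.R1=2
P0.R0=2 P2.R0=1 P2.R1=0
P0.R0=2 P2.R0=1 P2.R1=2
P0.R0=2 P2.R0=2 P2.R1=2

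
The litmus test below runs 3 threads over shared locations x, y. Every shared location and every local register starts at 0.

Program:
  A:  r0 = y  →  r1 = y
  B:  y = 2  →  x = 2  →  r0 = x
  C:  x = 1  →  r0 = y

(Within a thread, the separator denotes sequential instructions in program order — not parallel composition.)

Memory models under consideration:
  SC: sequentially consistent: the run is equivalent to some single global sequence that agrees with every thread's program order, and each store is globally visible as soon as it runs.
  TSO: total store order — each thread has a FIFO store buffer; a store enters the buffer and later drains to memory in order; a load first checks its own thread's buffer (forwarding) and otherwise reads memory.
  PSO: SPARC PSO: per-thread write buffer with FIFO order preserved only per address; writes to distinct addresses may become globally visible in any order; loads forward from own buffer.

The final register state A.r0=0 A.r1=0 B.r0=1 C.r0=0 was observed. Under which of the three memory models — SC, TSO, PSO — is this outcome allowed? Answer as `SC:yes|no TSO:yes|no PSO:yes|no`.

outcome vector order: (A.r0,A.r1,B.r0,C.r0)
SC (9): 0012, 0020, 0022, 0212, 0220, 0222, 2212, 2220, 2222
TSO (12): 0010, 0012, 0020, 0022, 0210, 0212, 0220, 0222, 2210, 2212, 2220, 2222
PSO (12): 0010, 0012, 0020, 0022, 0210, 0212, 0220, 0222, 2210, 2212, 2220, 2222
target 0010 ∈ {TSO,PSO}

SC:no TSO:yes PSO:yes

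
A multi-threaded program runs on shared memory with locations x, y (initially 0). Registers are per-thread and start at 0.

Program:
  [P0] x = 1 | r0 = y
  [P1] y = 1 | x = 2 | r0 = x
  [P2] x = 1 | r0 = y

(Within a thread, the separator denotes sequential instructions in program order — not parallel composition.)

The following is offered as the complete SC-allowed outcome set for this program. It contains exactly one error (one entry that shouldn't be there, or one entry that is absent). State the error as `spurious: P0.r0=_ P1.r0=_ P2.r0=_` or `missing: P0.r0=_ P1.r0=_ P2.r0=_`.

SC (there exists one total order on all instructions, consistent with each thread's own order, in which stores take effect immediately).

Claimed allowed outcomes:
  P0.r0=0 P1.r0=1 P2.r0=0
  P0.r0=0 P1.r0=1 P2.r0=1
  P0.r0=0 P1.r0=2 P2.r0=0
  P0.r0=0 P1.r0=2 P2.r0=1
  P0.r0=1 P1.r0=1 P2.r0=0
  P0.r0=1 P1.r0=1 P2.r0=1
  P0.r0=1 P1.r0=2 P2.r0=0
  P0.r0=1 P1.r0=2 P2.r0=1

outcome vector order: (P0.r0,P1.r0,P2.r0)
under SC → (0,1,1); (0,2,0); (0,2,1); (1,1,0); (1,1,1); (1,2,0); (1,2,1)
claimed∖SC = {(0,1,0)}

spurious: P0.r0=0 P1.r0=1 P2.r0=0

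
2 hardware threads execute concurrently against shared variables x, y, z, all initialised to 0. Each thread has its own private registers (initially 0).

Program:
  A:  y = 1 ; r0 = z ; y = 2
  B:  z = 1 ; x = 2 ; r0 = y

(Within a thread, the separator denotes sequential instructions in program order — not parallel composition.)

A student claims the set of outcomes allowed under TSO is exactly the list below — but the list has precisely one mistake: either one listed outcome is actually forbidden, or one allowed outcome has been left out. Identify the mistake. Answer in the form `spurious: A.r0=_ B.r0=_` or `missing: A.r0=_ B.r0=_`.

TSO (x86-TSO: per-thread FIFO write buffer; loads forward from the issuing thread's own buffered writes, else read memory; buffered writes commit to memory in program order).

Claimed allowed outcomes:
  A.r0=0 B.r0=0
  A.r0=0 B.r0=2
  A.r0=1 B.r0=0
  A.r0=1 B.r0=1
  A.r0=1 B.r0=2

outcome vector order: (A.r0,B.r0)
TSO (6): 0/0 0/1 0/2 1/0 1/1 1/2
TSO∖claimed = {0/1}

missing: A.r0=0 B.r0=1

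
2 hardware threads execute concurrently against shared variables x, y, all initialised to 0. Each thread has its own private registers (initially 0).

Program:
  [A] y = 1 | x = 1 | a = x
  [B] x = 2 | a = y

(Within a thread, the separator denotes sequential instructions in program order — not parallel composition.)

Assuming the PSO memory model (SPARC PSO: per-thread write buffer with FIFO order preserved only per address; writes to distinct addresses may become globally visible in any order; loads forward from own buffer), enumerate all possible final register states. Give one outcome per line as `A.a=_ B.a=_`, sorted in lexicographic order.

A.a=1 B.a=0
A.a=1 B.a=1
A.a=2 B.a=0
A.a=2 B.a=1

outcome vector order: (A.a,B.a)
|PSO outcomes| = 4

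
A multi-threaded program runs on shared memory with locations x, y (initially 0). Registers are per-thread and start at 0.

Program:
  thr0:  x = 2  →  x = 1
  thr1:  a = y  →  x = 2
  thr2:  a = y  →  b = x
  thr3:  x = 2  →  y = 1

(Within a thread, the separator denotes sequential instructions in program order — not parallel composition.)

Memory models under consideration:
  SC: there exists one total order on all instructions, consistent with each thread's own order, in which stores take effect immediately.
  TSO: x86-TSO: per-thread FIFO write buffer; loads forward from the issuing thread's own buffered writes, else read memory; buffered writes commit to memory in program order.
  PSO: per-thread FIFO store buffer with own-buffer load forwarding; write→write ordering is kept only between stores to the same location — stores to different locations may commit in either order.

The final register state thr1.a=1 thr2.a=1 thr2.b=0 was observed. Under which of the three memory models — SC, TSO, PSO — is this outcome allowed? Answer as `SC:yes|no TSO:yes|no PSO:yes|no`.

outcome vector order: (thr1.a,thr2.a,thr2.b)
[SC] allowed = {0/0/0, 0/0/1, 0/0/2, 0/1/1, 0/1/2, 1/0/0, 1/0/1, 1/0/2, 1/1/1, 1/1/2}
[TSO] allowed = {0/0/0, 0/0/1, 0/0/2, 0/1/1, 0/1/2, 1/0/0, 1/0/1, 1/0/2, 1/1/1, 1/1/2}
[PSO] allowed = {0/0/0, 0/0/1, 0/0/2, 0/1/0, 0/1/1, 0/1/2, 1/0/0, 1/0/1, 1/0/2, 1/1/0, 1/1/1, 1/1/2}
target 1/1/0 ∈ {PSO}

SC:no TSO:no PSO:yes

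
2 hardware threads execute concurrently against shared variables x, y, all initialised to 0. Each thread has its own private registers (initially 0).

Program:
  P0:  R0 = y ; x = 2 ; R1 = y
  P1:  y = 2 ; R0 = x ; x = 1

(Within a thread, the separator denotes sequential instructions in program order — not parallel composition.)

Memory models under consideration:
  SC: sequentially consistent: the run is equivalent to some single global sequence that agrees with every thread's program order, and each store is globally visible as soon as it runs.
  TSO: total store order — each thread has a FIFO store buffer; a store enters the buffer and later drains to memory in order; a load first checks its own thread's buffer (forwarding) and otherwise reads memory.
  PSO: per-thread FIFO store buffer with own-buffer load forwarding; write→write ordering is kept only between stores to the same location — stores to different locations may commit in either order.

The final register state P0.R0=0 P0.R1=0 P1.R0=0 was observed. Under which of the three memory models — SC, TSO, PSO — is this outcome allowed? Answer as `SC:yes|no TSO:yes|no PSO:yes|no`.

outcome vector order: (P0.R0,P0.R1,P1.R0)
SC (5): 0/0/2 0/2/0 0/2/2 2/2/0 2/2/2
TSO (6): 0/0/0 0/0/2 0/2/0 0/2/2 2/2/0 2/2/2
PSO (6): 0/0/0 0/0/2 0/2/0 0/2/2 2/2/0 2/2/2
target 0/0/0 ∈ {TSO,PSO}

SC:no TSO:yes PSO:yes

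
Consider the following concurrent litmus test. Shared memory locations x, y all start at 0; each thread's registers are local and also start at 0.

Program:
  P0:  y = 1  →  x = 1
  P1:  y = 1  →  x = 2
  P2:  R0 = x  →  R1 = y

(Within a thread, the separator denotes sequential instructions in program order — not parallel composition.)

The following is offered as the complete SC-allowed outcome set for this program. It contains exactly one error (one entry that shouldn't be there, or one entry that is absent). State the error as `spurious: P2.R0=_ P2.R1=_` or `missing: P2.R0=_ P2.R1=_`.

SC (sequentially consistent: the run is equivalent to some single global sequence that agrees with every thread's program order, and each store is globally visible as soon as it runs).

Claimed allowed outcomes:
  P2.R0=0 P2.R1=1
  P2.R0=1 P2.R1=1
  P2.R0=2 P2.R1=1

outcome vector order: (P2.R0,P2.R1)
SC (4): 00 01 11 21
SC∖claimed = {00}

missing: P2.R0=0 P2.R1=0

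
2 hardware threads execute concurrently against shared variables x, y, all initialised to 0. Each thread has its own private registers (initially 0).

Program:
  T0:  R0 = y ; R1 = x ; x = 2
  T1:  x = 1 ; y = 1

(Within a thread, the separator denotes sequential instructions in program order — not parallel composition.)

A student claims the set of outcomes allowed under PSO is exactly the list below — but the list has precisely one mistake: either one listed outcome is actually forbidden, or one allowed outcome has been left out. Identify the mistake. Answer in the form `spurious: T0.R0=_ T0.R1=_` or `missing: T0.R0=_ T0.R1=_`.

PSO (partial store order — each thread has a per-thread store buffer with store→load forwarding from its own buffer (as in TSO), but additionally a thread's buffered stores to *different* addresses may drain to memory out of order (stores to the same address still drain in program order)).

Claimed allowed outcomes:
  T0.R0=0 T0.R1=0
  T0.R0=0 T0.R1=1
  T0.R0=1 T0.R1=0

missing: T0.R0=1 T0.R1=1

outcome vector order: (T0.R0,T0.R1)
PSO: 4 outcomes — {<0 0>; <0 1>; <1 0>; <1 1>}
PSO∖claimed = {<1 1>}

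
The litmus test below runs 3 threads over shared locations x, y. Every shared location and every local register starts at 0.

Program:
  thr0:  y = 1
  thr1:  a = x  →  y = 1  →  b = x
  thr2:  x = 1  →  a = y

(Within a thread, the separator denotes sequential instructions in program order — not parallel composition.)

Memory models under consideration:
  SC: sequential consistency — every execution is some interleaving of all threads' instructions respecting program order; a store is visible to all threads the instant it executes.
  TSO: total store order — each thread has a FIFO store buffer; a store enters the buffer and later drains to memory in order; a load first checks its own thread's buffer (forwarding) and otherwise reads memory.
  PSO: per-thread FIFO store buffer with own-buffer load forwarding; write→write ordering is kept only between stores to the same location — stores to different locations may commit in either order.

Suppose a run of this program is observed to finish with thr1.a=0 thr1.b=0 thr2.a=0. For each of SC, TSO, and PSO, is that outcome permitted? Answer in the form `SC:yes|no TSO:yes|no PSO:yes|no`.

SC:no TSO:yes PSO:yes

outcome vector order: (thr1.a,thr1.b,thr2.a)
under SC → (0,0,1) (0,1,0) (0,1,1) (1,1,0) (1,1,1)
under TSO → (0,0,0) (0,0,1) (0,1,0) (0,1,1) (1,1,0) (1,1,1)
under PSO → (0,0,0) (0,0,1) (0,1,0) (0,1,1) (1,1,0) (1,1,1)
target (0,0,0) ∈ {TSO,PSO}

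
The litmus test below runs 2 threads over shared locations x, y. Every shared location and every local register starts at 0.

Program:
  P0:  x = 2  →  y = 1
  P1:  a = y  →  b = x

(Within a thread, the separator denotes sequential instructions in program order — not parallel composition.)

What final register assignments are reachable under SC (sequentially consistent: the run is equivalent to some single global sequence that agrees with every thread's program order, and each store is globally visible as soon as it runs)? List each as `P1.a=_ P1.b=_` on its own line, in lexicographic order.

outcome vector order: (P1.a,P1.b)
|SC outcomes| = 3

P1.a=0 P1.b=0
P1.a=0 P1.b=2
P1.a=1 P1.b=2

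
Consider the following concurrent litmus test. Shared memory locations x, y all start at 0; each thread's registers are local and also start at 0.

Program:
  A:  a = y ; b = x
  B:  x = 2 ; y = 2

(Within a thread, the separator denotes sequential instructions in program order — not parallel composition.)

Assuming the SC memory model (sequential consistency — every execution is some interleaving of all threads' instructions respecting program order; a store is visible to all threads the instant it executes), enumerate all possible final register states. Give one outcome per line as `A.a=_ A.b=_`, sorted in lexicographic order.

A.a=0 A.b=0
A.a=0 A.b=2
A.a=2 A.b=2

outcome vector order: (A.a,A.b)
|SC outcomes| = 3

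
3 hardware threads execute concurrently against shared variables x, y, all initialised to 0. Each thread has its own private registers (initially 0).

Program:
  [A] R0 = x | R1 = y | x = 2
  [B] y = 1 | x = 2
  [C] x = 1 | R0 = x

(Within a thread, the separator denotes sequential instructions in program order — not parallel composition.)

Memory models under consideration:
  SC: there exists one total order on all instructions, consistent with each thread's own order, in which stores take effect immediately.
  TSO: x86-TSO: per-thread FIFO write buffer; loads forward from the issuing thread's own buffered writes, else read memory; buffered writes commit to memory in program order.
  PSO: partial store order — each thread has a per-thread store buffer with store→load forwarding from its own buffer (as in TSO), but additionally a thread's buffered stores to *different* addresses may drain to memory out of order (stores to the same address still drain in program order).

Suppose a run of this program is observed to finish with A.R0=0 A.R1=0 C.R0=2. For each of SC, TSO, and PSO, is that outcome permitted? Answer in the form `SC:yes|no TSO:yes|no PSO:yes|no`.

SC:yes TSO:yes PSO:yes

outcome vector order: (A.R0,A.R1,C.R0)
SC: 10 outcomes — {(0,0,1) (0,0,2) (0,1,1) (0,1,2) (1,0,1) (1,0,2) (1,1,1) (1,1,2) (2,1,1) (2,1,2)}
TSO: 10 outcomes — {(0,0,1) (0,0,2) (0,1,1) (0,1,2) (1,0,1) (1,0,2) (1,1,1) (1,1,2) (2,1,1) (2,1,2)}
PSO: 12 outcomes — {(0,0,1) (0,0,2) (0,1,1) (0,1,2) (1,0,1) (1,0,2) (1,1,1) (1,1,2) (2,0,1) (2,0,2) (2,1,1) (2,1,2)}
target (0,0,2) ∈ {SC,TSO,PSO}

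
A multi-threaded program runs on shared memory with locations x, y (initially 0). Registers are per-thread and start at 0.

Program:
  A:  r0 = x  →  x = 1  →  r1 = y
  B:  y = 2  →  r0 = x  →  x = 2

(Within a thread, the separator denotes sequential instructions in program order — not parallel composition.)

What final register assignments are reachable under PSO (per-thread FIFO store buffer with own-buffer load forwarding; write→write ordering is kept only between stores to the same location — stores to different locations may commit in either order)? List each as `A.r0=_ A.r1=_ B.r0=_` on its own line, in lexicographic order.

A.r0=0 A.r1=0 B.r0=0
A.r0=0 A.r1=0 B.r0=1
A.r0=0 A.r1=2 B.r0=0
A.r0=0 A.r1=2 B.r0=1
A.r0=2 A.r1=0 B.r0=0
A.r0=2 A.r1=2 B.r0=0

outcome vector order: (A.r0,A.r1,B.r0)
|PSO outcomes| = 6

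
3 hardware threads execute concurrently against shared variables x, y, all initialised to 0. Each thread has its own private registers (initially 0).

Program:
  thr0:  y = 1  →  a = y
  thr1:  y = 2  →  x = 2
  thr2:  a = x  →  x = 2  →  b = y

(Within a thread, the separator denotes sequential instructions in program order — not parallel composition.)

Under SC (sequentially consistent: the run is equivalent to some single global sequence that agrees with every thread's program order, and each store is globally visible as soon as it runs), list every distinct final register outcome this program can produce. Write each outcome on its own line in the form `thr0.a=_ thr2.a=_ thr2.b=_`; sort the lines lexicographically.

thr0.a=1 thr2.a=0 thr2.b=0
thr0.a=1 thr2.a=0 thr2.b=1
thr0.a=1 thr2.a=0 thr2.b=2
thr0.a=1 thr2.a=2 thr2.b=1
thr0.a=1 thr2.a=2 thr2.b=2
thr0.a=2 thr2.a=0 thr2.b=0
thr0.a=2 thr2.a=0 thr2.b=1
thr0.a=2 thr2.a=0 thr2.b=2
thr0.a=2 thr2.a=2 thr2.b=2

outcome vector order: (thr0.a,thr2.a,thr2.b)
|SC outcomes| = 9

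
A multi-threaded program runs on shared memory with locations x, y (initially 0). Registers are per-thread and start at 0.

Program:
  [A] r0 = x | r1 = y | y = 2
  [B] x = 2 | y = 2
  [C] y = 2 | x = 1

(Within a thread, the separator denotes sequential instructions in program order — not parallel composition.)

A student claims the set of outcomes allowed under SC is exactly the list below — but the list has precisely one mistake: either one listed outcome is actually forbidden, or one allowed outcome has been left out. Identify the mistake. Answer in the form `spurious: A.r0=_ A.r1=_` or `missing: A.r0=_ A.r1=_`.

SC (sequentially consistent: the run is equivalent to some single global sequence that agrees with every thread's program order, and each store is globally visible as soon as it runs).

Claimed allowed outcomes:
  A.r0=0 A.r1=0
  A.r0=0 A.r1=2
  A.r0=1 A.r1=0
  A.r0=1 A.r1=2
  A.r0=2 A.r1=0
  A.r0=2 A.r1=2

outcome vector order: (A.r0,A.r1)
SC: 5 outcomes — {00, 02, 12, 20, 22}
claimed∖SC = {10}

spurious: A.r0=1 A.r1=0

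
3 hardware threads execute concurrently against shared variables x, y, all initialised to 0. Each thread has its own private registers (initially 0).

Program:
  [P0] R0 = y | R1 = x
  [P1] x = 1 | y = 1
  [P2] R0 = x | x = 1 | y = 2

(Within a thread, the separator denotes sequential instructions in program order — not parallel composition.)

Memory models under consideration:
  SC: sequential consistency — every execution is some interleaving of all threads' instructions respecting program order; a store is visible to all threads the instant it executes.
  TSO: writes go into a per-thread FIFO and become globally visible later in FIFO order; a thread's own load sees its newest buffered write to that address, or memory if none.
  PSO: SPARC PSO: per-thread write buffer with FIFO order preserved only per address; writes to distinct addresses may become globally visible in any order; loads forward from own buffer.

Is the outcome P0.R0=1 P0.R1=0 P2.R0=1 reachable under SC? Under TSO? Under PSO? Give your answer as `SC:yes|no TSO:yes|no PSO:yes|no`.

SC:no TSO:no PSO:yes

outcome vector order: (P0.R0,P0.R1,P2.R0)
SC (8): <0 0 0>; <0 0 1>; <0 1 0>; <0 1 1>; <1 1 0>; <1 1 1>; <2 1 0>; <2 1 1>
TSO (8): <0 0 0>; <0 0 1>; <0 1 0>; <0 1 1>; <1 1 0>; <1 1 1>; <2 1 0>; <2 1 1>
PSO (11): <0 0 0>; <0 0 1>; <0 1 0>; <0 1 1>; <1 0 0>; <1 0 1>; <1 1 0>; <1 1 1>; <2 0 0>; <2 1 0>; <2 1 1>
target <1 0 1> ∈ {PSO}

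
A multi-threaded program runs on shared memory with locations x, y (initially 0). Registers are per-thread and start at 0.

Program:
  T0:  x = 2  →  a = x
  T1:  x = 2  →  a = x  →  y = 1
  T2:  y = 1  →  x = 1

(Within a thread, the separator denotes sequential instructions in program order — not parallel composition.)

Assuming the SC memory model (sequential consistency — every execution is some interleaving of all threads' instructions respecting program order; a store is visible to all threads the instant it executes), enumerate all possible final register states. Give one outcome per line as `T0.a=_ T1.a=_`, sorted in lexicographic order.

outcome vector order: (T0.a,T1.a)
|SC outcomes| = 4

T0.a=1 T1.a=1
T0.a=1 T1.a=2
T0.a=2 T1.a=1
T0.a=2 T1.a=2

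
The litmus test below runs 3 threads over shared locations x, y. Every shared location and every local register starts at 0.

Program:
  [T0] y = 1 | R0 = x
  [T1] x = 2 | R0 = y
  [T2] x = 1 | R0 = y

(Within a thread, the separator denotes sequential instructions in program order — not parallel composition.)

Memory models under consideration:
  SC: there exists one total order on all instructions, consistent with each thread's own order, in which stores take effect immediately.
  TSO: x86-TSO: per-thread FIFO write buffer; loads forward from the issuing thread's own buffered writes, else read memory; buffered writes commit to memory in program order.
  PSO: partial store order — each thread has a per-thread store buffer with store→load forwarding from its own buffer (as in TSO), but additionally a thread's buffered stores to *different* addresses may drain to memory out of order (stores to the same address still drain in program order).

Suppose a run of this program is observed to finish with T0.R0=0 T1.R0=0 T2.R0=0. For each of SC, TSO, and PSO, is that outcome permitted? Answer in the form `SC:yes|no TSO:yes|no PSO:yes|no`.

outcome vector order: (T0.R0,T1.R0,T2.R0)
[SC] allowed = {011 100 101 110 111 200 201 210 211}
[TSO] allowed = {000 001 010 011 100 101 110 111 200 201 210 211}
[PSO] allowed = {000 001 010 011 100 101 110 111 200 201 210 211}
target 000 ∈ {TSO,PSO}

SC:no TSO:yes PSO:yes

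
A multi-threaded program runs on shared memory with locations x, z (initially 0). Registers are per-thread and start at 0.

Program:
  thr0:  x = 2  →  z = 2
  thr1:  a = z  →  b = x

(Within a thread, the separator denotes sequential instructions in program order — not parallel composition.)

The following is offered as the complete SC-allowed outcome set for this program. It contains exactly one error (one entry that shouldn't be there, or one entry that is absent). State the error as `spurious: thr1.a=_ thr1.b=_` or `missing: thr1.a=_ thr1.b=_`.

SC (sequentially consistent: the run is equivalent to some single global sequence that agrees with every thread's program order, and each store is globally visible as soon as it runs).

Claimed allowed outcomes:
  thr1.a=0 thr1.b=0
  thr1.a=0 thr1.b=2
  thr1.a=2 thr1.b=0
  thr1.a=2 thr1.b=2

spurious: thr1.a=2 thr1.b=0

outcome vector order: (thr1.a,thr1.b)
SC (3): 0/0, 0/2, 2/2
claimed∖SC = {2/0}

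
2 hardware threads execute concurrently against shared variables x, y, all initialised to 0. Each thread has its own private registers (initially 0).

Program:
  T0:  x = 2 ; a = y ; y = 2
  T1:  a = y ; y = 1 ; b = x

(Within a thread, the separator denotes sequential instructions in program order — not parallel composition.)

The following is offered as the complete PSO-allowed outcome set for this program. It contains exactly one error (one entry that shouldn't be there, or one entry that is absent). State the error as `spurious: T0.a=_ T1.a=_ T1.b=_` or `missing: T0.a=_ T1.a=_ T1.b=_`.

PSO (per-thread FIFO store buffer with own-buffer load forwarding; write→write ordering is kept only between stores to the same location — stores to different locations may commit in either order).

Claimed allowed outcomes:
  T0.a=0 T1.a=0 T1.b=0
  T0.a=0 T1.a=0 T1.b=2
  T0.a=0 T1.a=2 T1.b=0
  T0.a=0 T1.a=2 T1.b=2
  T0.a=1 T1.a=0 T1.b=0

missing: T0.a=1 T1.a=0 T1.b=2

outcome vector order: (T0.a,T1.a,T1.b)
PSO (6): (0,0,0), (0,0,2), (0,2,0), (0,2,2), (1,0,0), (1,0,2)
PSO∖claimed = {(1,0,2)}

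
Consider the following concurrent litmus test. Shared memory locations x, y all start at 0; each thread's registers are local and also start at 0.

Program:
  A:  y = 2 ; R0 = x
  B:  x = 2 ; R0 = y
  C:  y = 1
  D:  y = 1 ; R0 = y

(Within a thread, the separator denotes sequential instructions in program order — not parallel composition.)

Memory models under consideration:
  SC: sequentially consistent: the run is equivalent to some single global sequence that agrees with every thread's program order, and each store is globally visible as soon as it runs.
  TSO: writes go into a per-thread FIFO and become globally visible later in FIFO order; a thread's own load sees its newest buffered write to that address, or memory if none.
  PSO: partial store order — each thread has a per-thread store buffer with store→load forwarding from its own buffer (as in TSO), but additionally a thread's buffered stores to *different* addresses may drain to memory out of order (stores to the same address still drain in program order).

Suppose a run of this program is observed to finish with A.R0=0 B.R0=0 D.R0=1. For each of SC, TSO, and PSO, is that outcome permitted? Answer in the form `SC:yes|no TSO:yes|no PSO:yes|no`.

SC:no TSO:yes PSO:yes

outcome vector order: (A.R0,B.R0,D.R0)
SC (10): 011 012 021 022 201 202 211 212 221 222
TSO (12): 001 002 011 012 021 022 201 202 211 212 221 222
PSO (12): 001 002 011 012 021 022 201 202 211 212 221 222
target 001 ∈ {TSO,PSO}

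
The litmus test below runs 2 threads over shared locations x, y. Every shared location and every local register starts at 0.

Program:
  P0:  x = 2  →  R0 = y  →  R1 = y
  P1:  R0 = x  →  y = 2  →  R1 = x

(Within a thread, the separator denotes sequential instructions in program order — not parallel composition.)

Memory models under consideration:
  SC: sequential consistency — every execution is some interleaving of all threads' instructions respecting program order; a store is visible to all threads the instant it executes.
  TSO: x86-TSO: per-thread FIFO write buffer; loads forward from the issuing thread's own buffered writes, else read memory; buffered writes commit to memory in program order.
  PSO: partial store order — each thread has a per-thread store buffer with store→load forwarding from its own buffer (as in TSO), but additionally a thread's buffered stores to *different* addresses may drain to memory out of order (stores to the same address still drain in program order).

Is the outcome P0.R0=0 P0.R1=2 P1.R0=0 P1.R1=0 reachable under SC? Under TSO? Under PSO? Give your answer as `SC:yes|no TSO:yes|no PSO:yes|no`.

outcome vector order: (P0.R0,P0.R1,P1.R0,P1.R1)
under SC → <0 0 0 2>, <0 0 2 2>, <0 2 0 2>, <0 2 2 2>, <2 2 0 0>, <2 2 0 2>, <2 2 2 2>
under TSO → <0 0 0 0>, <0 0 0 2>, <0 0 2 2>, <0 2 0 0>, <0 2 0 2>, <0 2 2 2>, <2 2 0 0>, <2 2 0 2>, <2 2 2 2>
under PSO → <0 0 0 0>, <0 0 0 2>, <0 0 2 2>, <0 2 0 0>, <0 2 0 2>, <0 2 2 2>, <2 2 0 0>, <2 2 0 2>, <2 2 2 2>
target <0 2 0 0> ∈ {TSO,PSO}

SC:no TSO:yes PSO:yes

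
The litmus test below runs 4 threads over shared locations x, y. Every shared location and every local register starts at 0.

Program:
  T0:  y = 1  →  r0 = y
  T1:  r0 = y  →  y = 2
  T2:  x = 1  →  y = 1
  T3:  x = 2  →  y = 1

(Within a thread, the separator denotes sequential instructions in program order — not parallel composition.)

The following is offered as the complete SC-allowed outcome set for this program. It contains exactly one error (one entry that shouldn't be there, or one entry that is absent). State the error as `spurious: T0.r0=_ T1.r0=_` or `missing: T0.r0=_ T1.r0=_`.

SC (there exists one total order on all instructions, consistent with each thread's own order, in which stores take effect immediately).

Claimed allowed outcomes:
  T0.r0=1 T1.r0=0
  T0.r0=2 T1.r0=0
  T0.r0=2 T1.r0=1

missing: T0.r0=1 T1.r0=1

outcome vector order: (T0.r0,T1.r0)
SC (4): 1/0, 1/1, 2/0, 2/1
SC∖claimed = {1/1}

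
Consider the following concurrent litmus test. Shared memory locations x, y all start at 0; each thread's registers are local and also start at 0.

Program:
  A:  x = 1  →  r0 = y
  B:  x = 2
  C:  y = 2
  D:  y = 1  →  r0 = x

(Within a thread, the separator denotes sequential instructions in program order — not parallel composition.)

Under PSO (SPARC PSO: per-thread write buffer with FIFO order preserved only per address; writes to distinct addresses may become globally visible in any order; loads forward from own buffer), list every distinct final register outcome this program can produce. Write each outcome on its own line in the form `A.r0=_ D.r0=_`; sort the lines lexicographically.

outcome vector order: (A.r0,D.r0)
|PSO outcomes| = 9

A.r0=0 D.r0=0
A.r0=0 D.r0=1
A.r0=0 D.r0=2
A.r0=1 D.r0=0
A.r0=1 D.r0=1
A.r0=1 D.r0=2
A.r0=2 D.r0=0
A.r0=2 D.r0=1
A.r0=2 D.r0=2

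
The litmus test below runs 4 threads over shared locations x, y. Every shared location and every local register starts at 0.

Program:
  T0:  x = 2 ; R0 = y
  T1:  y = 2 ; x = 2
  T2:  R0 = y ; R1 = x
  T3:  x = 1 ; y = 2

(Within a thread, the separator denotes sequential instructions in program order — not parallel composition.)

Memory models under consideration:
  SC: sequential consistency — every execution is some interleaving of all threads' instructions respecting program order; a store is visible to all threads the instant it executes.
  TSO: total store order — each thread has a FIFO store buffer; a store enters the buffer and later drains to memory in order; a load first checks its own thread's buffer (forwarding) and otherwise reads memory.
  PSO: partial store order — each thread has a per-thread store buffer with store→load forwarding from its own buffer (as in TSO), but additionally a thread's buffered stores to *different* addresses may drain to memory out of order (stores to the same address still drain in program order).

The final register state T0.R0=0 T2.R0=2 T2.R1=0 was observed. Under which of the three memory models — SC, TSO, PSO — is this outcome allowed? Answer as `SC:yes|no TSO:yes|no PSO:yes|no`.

SC:no TSO:yes PSO:yes

outcome vector order: (T0.R0,T2.R0,T2.R1)
[SC] allowed = {000 001 002 021 022 200 201 202 220 221 222}
[TSO] allowed = {000 001 002 020 021 022 200 201 202 220 221 222}
[PSO] allowed = {000 001 002 020 021 022 200 201 202 220 221 222}
target 020 ∈ {TSO,PSO}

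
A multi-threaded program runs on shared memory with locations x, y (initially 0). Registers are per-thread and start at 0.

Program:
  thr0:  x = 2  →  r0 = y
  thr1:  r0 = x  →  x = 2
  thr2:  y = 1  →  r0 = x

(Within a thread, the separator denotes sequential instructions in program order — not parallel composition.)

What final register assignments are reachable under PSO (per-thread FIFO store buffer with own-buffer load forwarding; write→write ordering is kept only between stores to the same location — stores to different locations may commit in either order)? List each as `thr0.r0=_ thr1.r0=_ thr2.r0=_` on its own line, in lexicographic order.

thr0.r0=0 thr1.r0=0 thr2.r0=0
thr0.r0=0 thr1.r0=0 thr2.r0=2
thr0.r0=0 thr1.r0=2 thr2.r0=0
thr0.r0=0 thr1.r0=2 thr2.r0=2
thr0.r0=1 thr1.r0=0 thr2.r0=0
thr0.r0=1 thr1.r0=0 thr2.r0=2
thr0.r0=1 thr1.r0=2 thr2.r0=0
thr0.r0=1 thr1.r0=2 thr2.r0=2

outcome vector order: (thr0.r0,thr1.r0,thr2.r0)
|PSO outcomes| = 8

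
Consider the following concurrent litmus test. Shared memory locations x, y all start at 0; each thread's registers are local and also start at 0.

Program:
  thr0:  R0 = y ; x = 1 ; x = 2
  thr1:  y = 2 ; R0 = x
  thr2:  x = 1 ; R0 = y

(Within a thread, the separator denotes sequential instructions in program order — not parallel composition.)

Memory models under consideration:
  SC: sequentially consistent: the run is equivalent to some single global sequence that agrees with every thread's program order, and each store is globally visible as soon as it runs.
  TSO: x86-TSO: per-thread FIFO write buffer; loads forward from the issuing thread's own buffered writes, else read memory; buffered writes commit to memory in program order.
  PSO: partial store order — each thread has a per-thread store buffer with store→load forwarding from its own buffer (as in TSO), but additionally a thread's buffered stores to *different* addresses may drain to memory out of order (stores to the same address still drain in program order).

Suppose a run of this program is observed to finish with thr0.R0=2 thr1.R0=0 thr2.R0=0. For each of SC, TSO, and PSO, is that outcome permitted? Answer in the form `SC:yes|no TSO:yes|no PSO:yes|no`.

outcome vector order: (thr0.R0,thr1.R0,thr2.R0)
SC: 10 outcomes — {002 010 012 020 022 202 210 212 220 222}
TSO: 12 outcomes — {000 002 010 012 020 022 200 202 210 212 220 222}
PSO: 12 outcomes — {000 002 010 012 020 022 200 202 210 212 220 222}
target 200 ∈ {TSO,PSO}

SC:no TSO:yes PSO:yes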